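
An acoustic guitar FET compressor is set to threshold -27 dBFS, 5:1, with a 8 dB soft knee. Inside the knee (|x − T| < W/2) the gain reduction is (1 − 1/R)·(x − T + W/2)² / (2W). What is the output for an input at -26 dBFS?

-27.25 dBFS

x − T + W/2 = -26 − (-27) + 4 = 5.
GR = (1 − 1/5) × 5² / 16 = 0.8 × 25 / 16 = 1.25 dB.
Output = -26 − 1.25 = -27.25 dBFS.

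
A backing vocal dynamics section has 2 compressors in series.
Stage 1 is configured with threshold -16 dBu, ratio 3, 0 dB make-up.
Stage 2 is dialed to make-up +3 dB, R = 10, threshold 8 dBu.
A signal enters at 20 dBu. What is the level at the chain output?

Stage 1: overshoot 36 dB → 36/3 = 12 dB → -4 dBu.
Stage 2: below threshold (-4 ≤ 8); passes unchanged; make-up brings it to -1 dBu.

-1 dBu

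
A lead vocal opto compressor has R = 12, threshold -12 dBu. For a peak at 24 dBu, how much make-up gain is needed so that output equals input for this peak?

Without make-up, output = threshold + overshoot/12 = -12 + 3 = -9 dBu.
Gap to target: 33 dB.

33 dB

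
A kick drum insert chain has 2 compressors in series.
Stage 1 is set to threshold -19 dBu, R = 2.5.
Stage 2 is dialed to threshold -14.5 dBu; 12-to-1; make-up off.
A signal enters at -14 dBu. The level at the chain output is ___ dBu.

Stage 1: overshoot 5 dB → 5/2.5 = 2 dB → -17 dBu.
Stage 2: below threshold (-17 ≤ -14.5); passes unchanged; output -17 dBu.

-17 dBu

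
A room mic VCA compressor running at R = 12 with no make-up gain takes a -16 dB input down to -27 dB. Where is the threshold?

-28 dB

Input is 12 dB above T (since output overshoot × R = input overshoot: (-27 − T)·12 = -16 − T gives T = -28 dB).
Check: -28 + (-16 − (-28))/12 = -28 + 1 = -27 dB. ✓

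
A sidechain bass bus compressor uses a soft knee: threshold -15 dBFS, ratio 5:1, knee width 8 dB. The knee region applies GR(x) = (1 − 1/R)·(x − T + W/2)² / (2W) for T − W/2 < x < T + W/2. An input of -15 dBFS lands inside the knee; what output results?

x − T + W/2 = -15 − (-15) + 4 = 4.
GR = (1 − 1/5) × 4² / 16 = 0.8 × 16 / 16 = 0.8 dB.
Output = -15 − 0.8 = -15.8 dBFS.

-15.8 dBFS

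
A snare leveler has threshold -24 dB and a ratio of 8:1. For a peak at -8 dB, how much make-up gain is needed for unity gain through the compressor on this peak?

14 dB

Overshoot 16 dB → 16/8 = 2 dB after compression, so the compressed level is -24 + 2 = -22 dB.
Make-up = target − compressed = -8 − (-22) = 14 dB.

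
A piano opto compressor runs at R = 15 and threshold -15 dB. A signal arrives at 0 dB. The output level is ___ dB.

-14 dB

The input is 15 dB above the -15 dB threshold.
The 15 dB excess becomes 1 dB after 15:1 reduction.
So the level is -15 + 1 = -14 dB.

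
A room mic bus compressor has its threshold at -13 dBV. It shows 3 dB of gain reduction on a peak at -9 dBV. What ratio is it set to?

4:1

Input overshoot = -9 − (-13) = 4 dB.
Output overshoot = 4 − 3 = 1 dB.
Ratio = input overshoot / output overshoot = 4 / 1 = 4.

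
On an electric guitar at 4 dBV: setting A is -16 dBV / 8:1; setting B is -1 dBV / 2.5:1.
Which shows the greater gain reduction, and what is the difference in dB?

A: overshoot 20 dB → output overshoot 2.5 dB → GR 17.5 dB.
B: overshoot 5 dB → output overshoot 2 dB → GR 3 dB.
A reduces 14.5 dB more.

A, by 14.5 dB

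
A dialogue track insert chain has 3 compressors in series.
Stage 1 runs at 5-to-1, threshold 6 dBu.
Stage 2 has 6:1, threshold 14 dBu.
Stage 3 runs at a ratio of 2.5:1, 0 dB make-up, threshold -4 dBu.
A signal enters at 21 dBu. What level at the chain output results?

1.2 dBu

Stage 1: 15 dB above 6 dBu, reduced 5:1 to 3 dB above → 9 dBu.
Stage 2: 9 dBu is at or below the 14 dBu threshold — no compression; output 9 dBu.
Stage 3: overshoot 13 dB → 13/2.5 = 5.2 dB → 1.2 dBu.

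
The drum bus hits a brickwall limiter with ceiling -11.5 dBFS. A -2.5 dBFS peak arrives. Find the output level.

A brickwall limiter is an ∞:1 compressor: any input above the ceiling is clamped to -11.5 dBFS.

-11.5 dBFS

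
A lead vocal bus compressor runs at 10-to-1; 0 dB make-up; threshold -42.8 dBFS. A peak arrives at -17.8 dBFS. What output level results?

-40.3 dBFS

Overshoot: -17.8 − (-42.8) = 25 dB.
At 10:1 the overshoot is divided by 10, leaving 2.5 dB above threshold.
That puts the output at -40.3 dBFS.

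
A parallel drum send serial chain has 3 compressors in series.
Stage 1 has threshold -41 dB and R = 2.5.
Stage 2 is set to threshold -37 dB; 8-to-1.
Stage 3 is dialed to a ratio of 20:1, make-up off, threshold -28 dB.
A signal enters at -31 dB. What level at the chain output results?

Stage 1: 10 dB above -41 dB, reduced 2.5:1 to 4 dB above → -37 dB.
Stage 2: -37 dB is at or below the -37 dB threshold — no compression; output -37 dB.
Stage 3: -37 dB ≤ -28 dB, so stage 3 doesn't engage; output -37 dB.

-37 dB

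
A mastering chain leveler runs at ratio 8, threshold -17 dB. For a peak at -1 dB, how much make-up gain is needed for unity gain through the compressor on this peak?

Overshoot 16 dB → 16/8 = 2 dB after compression, so the compressed level is -17 + 2 = -15 dB.
Make-up = target − compressed = -1 − (-15) = 14 dB.

14 dB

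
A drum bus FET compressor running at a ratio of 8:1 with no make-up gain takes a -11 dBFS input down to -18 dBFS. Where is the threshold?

Input is 8 dB above T (since output overshoot × R = input overshoot: (-18 − T)·8 = -11 − T gives T = -19 dBFS).
Check: -19 + (-11 − (-19))/8 = -19 + 1 = -18 dBFS. ✓

-19 dBFS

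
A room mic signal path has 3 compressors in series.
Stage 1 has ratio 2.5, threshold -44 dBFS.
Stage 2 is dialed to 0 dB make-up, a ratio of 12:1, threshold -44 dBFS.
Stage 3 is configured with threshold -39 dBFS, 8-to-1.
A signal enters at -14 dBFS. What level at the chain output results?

Stage 1: 30 dB above -44 dBFS, reduced 2.5:1 to 12 dB above → -32 dBFS.
Stage 2: 12 dB above -44 dBFS, reduced 12:1 to 1 dB above → -43 dBFS.
Stage 3: -43 dBFS ≤ -39 dBFS, so stage 3 doesn't engage; output -43 dBFS.

-43 dBFS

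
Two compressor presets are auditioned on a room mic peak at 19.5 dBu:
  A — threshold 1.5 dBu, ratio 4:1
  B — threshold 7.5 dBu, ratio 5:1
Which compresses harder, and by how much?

A: GR = 18 − 18/4 = 13.5 dB.
B: GR = 12 − 12/5 = 9.6 dB.
A reduces 3.9 dB more.

A, by 3.9 dB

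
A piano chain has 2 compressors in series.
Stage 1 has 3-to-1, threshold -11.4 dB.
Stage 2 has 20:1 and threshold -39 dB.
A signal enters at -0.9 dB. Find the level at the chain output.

Stage 1: -0.9 dB is 10.5 dB over -11.4 dB; at 3:1 that becomes 3.5 dB over, giving -7.9 dB.
Stage 2: overshoot 31.1 dB → 31.1/20 = 1.555 dB → -37.445 dB.

-37.445 dB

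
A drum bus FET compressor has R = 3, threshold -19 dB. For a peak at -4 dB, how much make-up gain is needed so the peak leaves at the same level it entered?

Overshoot 15 dB → 15/3 = 5 dB after compression, so the compressed level is -19 + 5 = -14 dB.
Make-up = target − compressed = -4 − (-14) = 10 dB.

10 dB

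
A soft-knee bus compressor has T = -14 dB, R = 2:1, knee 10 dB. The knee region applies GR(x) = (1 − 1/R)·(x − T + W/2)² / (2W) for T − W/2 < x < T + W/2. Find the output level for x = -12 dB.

x − T + W/2 = -12 − (-14) + 5 = 7.
GR = (1 − 1/2) × 7² / 20 = 0.5 × 49 / 20 = 1.225 dB.
Output = -12 − 1.225 = -13.225 dB.

-13.225 dB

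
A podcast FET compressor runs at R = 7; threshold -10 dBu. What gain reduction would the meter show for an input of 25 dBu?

30 dB

Overshoot = 25 − (-10) = 35 dB.
A 7:1 ratio leaves 5 dB of that excess.
So the signal is attenuated by 35 − 5 = 30 dB.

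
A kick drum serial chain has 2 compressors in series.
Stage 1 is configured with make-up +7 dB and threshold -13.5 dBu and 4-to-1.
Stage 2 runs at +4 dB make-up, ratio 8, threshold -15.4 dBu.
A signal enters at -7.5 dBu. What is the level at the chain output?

-10.1 dBu

Stage 1: -7.5 dBu is 6 dB over -13.5 dBu; at 4:1 that becomes 1.5 dB over, giving -12 dBu; +7 dB make-up → -5 dBu.
Stage 2: overshoot 10.4 dB → 10.4/8 = 1.3 dB → -14.1 dBu; +4 dB make-up → -10.1 dBu.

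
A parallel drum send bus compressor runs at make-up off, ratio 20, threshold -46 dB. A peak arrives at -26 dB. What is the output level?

The input is 20 dB above the -46 dB threshold.
At 20:1 the overshoot is divided by 20, leaving 1 dB above threshold.
Output = -46 + 1 = -45 dB.

-45 dB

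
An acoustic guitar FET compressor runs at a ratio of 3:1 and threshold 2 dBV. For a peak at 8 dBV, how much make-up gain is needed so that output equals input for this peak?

Overshoot 6 dB → 6/3 = 2 dB after compression, so the compressed level is 2 + 2 = 4 dBV.
Make-up = target − compressed = 8 − 4 = 4 dB.

4 dB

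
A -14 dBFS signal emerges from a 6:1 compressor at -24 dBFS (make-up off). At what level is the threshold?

Gain reduction = -14 − (-24) = 10 dB; output overshoot = GR / (R − 1) = 10 / 5 = 2 dB.
Threshold = output − output overshoot = -24 − 2 = -26 dBFS.

-26 dBFS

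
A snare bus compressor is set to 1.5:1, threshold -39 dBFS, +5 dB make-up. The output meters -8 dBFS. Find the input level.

0 dBFS

Before make-up, the level was -8 − 5 = -13 dBFS.
Post-compression overshoot = -13 − (-39) = 26 dB.
Input overshoot = R × output overshoot = 39 dB → input = -39 + 39 = 0 dBFS.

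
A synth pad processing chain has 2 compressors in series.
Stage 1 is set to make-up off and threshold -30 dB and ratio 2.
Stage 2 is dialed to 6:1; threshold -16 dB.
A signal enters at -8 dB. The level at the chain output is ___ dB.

Stage 1: overshoot 22 dB → 22/2 = 11 dB → -19 dB.
Stage 2: below threshold (-19 ≤ -16); passes unchanged; output -19 dB.

-19 dB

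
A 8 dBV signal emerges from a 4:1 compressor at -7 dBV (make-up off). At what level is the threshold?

Input is 20 dB above T (since output overshoot × R = input overshoot: (-7 − T)·4 = 8 − T gives T = -12 dBV).
Check: -12 + (8 − (-12))/4 = -12 + 5 = -7 dBV. ✓

-12 dBV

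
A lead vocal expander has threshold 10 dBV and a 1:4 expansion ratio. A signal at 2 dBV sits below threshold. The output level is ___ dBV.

-22 dBV

Undershoot = 10 − 2 = 8 dB.
At 1:4, that expands to 32 dB under threshold.
Output = 10 − 32 = -22 dBV.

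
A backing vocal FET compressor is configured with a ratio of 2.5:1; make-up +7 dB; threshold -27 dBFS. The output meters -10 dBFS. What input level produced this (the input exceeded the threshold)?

Stripping the +7 dB make-up gives -17 dBFS at the gain stage.
That's 10 dB above the -27 dBFS threshold.
Input overshoot = R × output overshoot = 25 dB → input = -27 + 25 = -2 dBFS.

-2 dBFS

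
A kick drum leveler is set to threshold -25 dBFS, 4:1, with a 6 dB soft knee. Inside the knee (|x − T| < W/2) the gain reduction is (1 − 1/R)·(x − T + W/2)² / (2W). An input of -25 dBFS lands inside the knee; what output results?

-25.5625 dBFS

x − T + W/2 = -25 − (-25) + 3 = 3.
GR = (1 − 1/4) × 3² / 12 = 0.75 × 9 / 12 = 0.5625 dB.
Output = -25 − 0.5625 = -25.5625 dBFS.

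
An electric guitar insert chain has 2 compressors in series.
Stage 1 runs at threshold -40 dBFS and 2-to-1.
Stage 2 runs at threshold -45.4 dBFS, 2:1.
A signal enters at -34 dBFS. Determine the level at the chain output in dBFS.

Stage 1: 6 dB above -40 dBFS, reduced 2:1 to 3 dB above → -37 dBFS.
Stage 2: 8.4 dB above -45.4 dBFS, reduced 2:1 to 4.2 dB above → -41.2 dBFS.

-41.2 dBFS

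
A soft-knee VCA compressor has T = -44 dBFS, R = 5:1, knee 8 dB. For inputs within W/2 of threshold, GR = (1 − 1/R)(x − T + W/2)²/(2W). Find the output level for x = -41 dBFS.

x − T + W/2 = -41 − (-44) + 4 = 7.
GR = (1 − 1/5) × 7² / 16 = 0.8 × 49 / 16 = 2.45 dB.
Output = -41 − 2.45 = -43.45 dBFS.

-43.45 dBFS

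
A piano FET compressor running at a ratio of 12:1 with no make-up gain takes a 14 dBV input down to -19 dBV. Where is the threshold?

-22 dBV

Gain reduction = 14 − (-19) = 33 dB; output overshoot = GR / (R − 1) = 33 / 11 = 3 dB.
Threshold = output − output overshoot = -19 − 3 = -22 dBV.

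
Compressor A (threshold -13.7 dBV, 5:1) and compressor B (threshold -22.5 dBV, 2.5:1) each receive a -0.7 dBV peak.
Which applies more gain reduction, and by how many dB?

A: GR = 13 − 13/5 = 10.4 dB.
B: GR = 21.8 − 21.8/2.5 = 13.08 dB.
B reduces 2.68 dB more.

B, by 2.68 dB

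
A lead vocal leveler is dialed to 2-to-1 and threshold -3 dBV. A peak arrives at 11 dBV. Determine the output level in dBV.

4 dBV

Overshoot: 11 − (-3) = 14 dB.
At 2:1 the overshoot is divided by 2, leaving 7 dB above threshold.
So the level is -3 + 7 = 4 dBV.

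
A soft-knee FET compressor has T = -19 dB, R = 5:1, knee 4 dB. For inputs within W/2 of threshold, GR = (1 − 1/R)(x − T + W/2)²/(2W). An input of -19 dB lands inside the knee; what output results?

-19.4 dB

x − T + W/2 = -19 − (-19) + 2 = 2.
GR = (1 − 1/5) × 2² / 8 = 0.8 × 4 / 8 = 0.4 dB.
Output = -19 − 0.4 = -19.4 dB.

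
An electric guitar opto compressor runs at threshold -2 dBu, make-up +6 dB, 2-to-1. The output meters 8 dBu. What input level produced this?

6 dBu

Stripping the +6 dB make-up gives 2 dBu at the gain stage.
Post-compression overshoot = 2 − (-2) = 4 dB.
Input overshoot = R × output overshoot = 8 dB → input = -2 + 8 = 6 dBu.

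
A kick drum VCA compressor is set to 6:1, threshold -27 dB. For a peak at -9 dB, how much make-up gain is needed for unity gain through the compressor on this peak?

15 dB

The peak compresses to -27 + 18/6 = -24 dB.
To reach -9 dB requires -9 − (-24) = 15 dB of make-up.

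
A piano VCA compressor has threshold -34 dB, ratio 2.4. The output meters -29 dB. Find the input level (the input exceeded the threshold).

That's 5 dB above the -34 dB threshold.
Input overshoot = R × output overshoot = 12 dB → input = -34 + 12 = -22 dB.

-22 dB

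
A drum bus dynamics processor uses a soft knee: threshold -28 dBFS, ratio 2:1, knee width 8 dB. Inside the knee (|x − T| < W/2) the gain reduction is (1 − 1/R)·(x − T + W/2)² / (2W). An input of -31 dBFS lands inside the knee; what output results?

-31.03125 dBFS

x − T + W/2 = -31 − (-28) + 4 = 1.
GR = (1 − 1/2) × 1² / 16 = 0.5 × 1 / 16 = 0.03125 dB.
Output = -31 − 0.03125 = -31.03125 dBFS.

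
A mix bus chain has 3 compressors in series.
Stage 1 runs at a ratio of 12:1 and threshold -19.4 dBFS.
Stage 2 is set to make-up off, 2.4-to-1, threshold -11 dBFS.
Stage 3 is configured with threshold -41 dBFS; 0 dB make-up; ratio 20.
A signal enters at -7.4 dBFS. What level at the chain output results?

-39.87 dBFS

Stage 1: -7.4 dBFS is 12 dB over -19.4 dBFS; at 12:1 that becomes 1 dB over, giving -18.4 dBFS.
Stage 2: below threshold (-18.4 ≤ -11); passes unchanged; output -18.4 dBFS.
Stage 3: 22.6 dB above -41 dBFS, reduced 20:1 to 1.13 dB above → -39.87 dBFS.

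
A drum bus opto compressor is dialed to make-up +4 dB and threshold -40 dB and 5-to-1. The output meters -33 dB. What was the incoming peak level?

-25 dB

Remove make-up: -33 − 4 = -37 dB.
Post-compression overshoot = -37 − (-40) = 3 dB.
Before 5:1 compression the overshoot was 3 × 5 = 15 dB, so input = -40 + 15 = -25 dB.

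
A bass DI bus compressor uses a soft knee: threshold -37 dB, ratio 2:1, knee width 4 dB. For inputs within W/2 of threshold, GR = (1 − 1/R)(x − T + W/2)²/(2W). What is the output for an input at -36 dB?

-36.5625 dB

x − T + W/2 = -36 − (-37) + 2 = 3.
GR = (1 − 1/2) × 3² / 8 = 0.5 × 9 / 8 = 0.5625 dB.
Output = -36 − 0.5625 = -36.5625 dB.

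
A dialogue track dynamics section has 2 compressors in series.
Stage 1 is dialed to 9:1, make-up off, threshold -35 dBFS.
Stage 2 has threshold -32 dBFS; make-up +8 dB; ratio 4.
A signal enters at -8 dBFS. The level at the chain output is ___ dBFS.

Stage 1: -8 dBFS is 27 dB over -35 dBFS; at 9:1 that becomes 3 dB over, giving -32 dBFS.
Stage 2: -32 dBFS ≤ -32 dBFS, so stage 2 doesn't engage; make-up brings it to -24 dBFS.

-24 dBFS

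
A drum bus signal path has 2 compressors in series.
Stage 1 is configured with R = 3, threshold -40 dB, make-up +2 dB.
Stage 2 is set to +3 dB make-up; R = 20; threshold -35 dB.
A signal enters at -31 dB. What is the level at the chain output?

-32 dB

Stage 1: overshoot 9 dB → 9/3 = 3 dB → -37 dB; +2 dB make-up → -35 dB.
Stage 2: -35 dB is at or below the -35 dB threshold — no compression; make-up brings it to -32 dB.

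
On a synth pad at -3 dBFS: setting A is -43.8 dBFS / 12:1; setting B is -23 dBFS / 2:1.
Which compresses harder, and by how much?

A: GR = 40.8 − 40.8/12 = 37.4 dB.
B: GR = 20 − 20/2 = 10 dB.
A reduces 27.4 dB more.

A, by 27.4 dB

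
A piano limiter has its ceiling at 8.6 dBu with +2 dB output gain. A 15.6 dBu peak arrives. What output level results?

At ∞:1, everything above 8.6 dBu is held at the ceiling.
Output gain then adds 2 dB: 8.6 + 2 = 10.6 dBu.

10.6 dBu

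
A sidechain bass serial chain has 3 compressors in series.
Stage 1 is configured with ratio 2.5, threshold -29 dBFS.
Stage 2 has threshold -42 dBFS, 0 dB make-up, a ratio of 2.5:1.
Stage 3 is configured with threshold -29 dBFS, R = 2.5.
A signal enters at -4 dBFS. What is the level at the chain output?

Stage 1: -4 dBFS is 25 dB over -29 dBFS; at 2.5:1 that becomes 10 dB over, giving -19 dBFS.
Stage 2: 23 dB above -42 dBFS, reduced 2.5:1 to 9.2 dB above → -32.8 dBFS.
Stage 3: -32.8 dBFS ≤ -29 dBFS, so stage 3 doesn't engage; output -32.8 dBFS.

-32.8 dBFS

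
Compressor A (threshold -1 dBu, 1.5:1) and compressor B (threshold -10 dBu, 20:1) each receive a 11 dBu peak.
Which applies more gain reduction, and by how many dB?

B, by 15.95 dB

A: GR = 12 − 12/1.5 = 4 dB.
B: GR = 21 − 21/20 = 19.95 dB.
Difference: 15.95 dB in favour of B.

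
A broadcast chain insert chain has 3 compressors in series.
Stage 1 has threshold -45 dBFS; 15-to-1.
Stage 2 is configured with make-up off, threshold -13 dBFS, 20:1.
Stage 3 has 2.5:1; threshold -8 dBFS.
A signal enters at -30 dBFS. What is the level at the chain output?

-44 dBFS

Stage 1: 15 dB above -45 dBFS, reduced 15:1 to 1 dB above → -44 dBFS.
Stage 2: -44 dBFS is at or below the -13 dBFS threshold — no compression; output -44 dBFS.
Stage 3: below threshold (-44 ≤ -8); passes unchanged; output -44 dBFS.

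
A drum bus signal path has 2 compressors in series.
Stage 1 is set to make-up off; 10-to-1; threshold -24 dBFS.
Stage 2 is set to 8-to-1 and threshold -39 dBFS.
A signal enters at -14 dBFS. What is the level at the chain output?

-37 dBFS

Stage 1: overshoot 10 dB → 10/10 = 1 dB → -23 dBFS.
Stage 2: 16 dB above -39 dBFS, reduced 8:1 to 2 dB above → -37 dBFS.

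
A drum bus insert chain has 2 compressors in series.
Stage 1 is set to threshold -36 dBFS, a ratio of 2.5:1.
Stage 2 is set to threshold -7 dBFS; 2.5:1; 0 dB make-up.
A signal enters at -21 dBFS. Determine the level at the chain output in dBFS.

-30 dBFS

Stage 1: overshoot 15 dB → 15/2.5 = 6 dB → -30 dBFS.
Stage 2: -30 dBFS ≤ -7 dBFS, so stage 2 doesn't engage; output -30 dBFS.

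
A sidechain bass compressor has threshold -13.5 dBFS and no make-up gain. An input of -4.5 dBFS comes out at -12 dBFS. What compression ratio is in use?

Input overshoot = -4.5 − (-13.5) = 9 dB; output overshoot = -12 − (-13.5) = 1.5 dB.
Ratio = 9 / 1.5 = 6.

6:1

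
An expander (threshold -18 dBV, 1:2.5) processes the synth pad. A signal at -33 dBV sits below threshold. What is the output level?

Below threshold, a 1:2.5 expander applies gain = (2.5−1)×(T − x) of attenuation.
(2.5−1) × 15 = 22.5 dB, so output = -33 − 22.5 = -55.5 dBV.

-55.5 dBV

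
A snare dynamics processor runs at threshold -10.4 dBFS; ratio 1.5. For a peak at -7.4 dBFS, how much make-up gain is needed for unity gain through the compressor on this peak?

1 dB

Overshoot 3 dB → 3/1.5 = 2 dB after compression, so the compressed level is -10.4 + 2 = -8.4 dBFS.
Make-up = target − compressed = -7.4 − (-8.4) = 1 dB.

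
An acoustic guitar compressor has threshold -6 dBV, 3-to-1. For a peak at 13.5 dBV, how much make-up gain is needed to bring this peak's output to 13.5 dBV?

13 dB

Overshoot 19.5 dB → 19.5/3 = 6.5 dB after compression, so the compressed level is -6 + 6.5 = 0.5 dBV.
Make-up = target − compressed = 13.5 − 0.5 = 13 dB.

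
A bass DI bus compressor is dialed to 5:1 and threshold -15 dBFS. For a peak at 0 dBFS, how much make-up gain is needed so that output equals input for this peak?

12 dB

Overshoot 15 dB → 15/5 = 3 dB after compression, so the compressed level is -15 + 3 = -12 dBFS.
Make-up = target − compressed = 0 − (-12) = 12 dB.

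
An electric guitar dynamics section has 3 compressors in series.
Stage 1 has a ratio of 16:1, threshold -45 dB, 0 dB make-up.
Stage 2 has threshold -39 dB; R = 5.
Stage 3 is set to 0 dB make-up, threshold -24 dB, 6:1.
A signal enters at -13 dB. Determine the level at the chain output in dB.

-43 dB

Stage 1: 32 dB above -45 dB, reduced 16:1 to 2 dB above → -43 dB.
Stage 2: -43 dB ≤ -39 dB, so stage 2 doesn't engage; output -43 dB.
Stage 3: -43 dB ≤ -24 dB, so stage 3 doesn't engage; output -43 dB.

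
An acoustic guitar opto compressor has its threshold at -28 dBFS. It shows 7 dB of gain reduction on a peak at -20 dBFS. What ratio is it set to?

Input overshoot = -20 − (-28) = 8 dB.
Output overshoot = 8 − 7 = 1 dB.
Ratio = input overshoot / output overshoot = 8 / 1 = 8.

8:1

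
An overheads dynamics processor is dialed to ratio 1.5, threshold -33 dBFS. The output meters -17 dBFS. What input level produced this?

The compressed level sits -17 − (-33) = 16 dB over threshold.
Before 1.5:1 compression the overshoot was 16 × 1.5 = 24 dB, so input = -33 + 24 = -9 dBFS.

-9 dBFS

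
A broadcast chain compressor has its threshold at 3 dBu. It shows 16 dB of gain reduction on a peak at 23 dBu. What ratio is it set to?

5:1

Input overshoot = 23 − 3 = 20 dB.
Output overshoot = 20 − 16 = 4 dB.
Ratio = input overshoot / output overshoot = 20 / 4 = 5.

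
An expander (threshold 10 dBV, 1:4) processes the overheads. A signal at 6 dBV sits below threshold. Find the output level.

-6 dBV

Below threshold, a 1:4 expander applies gain = (4−1)×(T − x) of attenuation.
(4−1) × 4 = 12 dB, so output = 6 − 12 = -6 dBV.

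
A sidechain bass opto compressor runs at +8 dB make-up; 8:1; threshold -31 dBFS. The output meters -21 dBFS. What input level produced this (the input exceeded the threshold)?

-15 dBFS

Remove make-up: -21 − 8 = -29 dBFS.
Post-compression overshoot = -29 − (-31) = 2 dB.
Input overshoot = R × output overshoot = 16 dB → input = -31 + 16 = -15 dBFS.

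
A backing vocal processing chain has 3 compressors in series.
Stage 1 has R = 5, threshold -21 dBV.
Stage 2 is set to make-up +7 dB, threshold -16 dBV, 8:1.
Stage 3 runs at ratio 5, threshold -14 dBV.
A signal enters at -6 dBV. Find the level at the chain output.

-13.4 dBV

Stage 1: -6 dBV is 15 dB over -21 dBV; at 5:1 that becomes 3 dB over, giving -18 dBV.
Stage 2: below threshold (-18 ≤ -16); passes unchanged; make-up brings it to -11 dBV.
Stage 3: -11 dBV is 3 dB over -14 dBV; at 5:1 that becomes 0.6 dB over, giving -13.4 dBV.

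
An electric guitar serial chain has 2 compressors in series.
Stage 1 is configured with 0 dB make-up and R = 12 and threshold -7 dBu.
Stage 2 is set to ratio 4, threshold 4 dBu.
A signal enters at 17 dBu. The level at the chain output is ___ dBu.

-5 dBu

Stage 1: 17 dBu is 24 dB over -7 dBu; at 12:1 that becomes 2 dB over, giving -5 dBu.
Stage 2: -5 dBu ≤ 4 dBu, so stage 2 doesn't engage; output -5 dBu.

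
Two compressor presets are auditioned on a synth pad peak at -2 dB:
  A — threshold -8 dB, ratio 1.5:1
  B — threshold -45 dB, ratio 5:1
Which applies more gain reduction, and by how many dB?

B, by 32.4 dB

A: overshoot 6 dB → output overshoot 4 dB → GR 2 dB.
B: overshoot 43 dB → output overshoot 8.6 dB → GR 34.4 dB.
B applies 32.4 dB more gain reduction.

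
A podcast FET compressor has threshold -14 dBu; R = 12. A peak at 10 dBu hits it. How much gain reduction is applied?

The signal is 24 dB above threshold.
A 12:1 ratio leaves 2 dB of that excess.
GR = overshoot in − overshoot out = 24 − 2 = 22 dB.

22 dB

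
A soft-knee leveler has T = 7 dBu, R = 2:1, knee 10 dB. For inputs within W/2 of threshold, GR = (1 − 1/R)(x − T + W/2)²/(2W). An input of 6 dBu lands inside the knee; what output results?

5.6 dBu

x − T + W/2 = 6 − 7 + 5 = 4.
GR = (1 − 1/2) × 4² / 20 = 0.5 × 16 / 20 = 0.4 dB.
Output = 6 − 0.4 = 5.6 dBu.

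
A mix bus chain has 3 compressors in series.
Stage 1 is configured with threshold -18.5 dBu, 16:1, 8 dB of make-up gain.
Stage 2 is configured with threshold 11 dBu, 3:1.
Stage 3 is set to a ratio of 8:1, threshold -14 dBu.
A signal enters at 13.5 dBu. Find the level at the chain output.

-13.3125 dBu

Stage 1: 32 dB above -18.5 dBu, reduced 16:1 to 2 dB above → -16.5 dBu; +8 dB make-up → -8.5 dBu.
Stage 2: below threshold (-8.5 ≤ 11); passes unchanged; output -8.5 dBu.
Stage 3: 5.5 dB above -14 dBu, reduced 8:1 to 0.6875 dB above → -13.3125 dBu.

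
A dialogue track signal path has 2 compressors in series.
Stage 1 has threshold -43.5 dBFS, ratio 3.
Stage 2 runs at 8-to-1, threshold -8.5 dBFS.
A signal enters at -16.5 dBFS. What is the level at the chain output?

Stage 1: 27 dB above -43.5 dBFS, reduced 3:1 to 9 dB above → -34.5 dBFS.
Stage 2: -34.5 dBFS is at or below the -8.5 dBFS threshold — no compression; output -34.5 dBFS.

-34.5 dBFS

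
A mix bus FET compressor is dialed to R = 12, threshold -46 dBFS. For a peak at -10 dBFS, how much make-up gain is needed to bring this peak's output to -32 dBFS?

11 dB

The peak compresses to -46 + 36/12 = -43 dBFS.
To reach -32 dBFS requires -32 − (-43) = 11 dB of make-up.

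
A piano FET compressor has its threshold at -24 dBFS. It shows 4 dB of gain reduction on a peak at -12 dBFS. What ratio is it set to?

1.5:1

Input overshoot = -12 − (-24) = 12 dB.
Output overshoot = 12 − 4 = 8 dB.
Ratio = input overshoot / output overshoot = 12 / 8 = 1.5.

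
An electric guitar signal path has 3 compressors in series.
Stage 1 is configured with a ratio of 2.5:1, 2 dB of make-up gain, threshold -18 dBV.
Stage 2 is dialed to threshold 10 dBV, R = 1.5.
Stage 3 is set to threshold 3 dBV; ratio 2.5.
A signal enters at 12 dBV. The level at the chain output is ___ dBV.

Stage 1: 12 dBV is 30 dB over -18 dBV; at 2.5:1 that becomes 12 dB over, giving -6 dBV; +2 dB make-up → -4 dBV.
Stage 2: -4 dBV is at or below the 10 dBV threshold — no compression; output -4 dBV.
Stage 3: -4 dBV ≤ 3 dBV, so stage 3 doesn't engage; output -4 dBV.

-4 dBV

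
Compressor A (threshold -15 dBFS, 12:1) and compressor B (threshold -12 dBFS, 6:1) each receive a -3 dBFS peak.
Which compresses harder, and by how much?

A: GR = 12 − 12/12 = 11 dB.
B: GR = 9 − 9/6 = 7.5 dB.
Difference: 3.5 dB in favour of A.

A, by 3.5 dB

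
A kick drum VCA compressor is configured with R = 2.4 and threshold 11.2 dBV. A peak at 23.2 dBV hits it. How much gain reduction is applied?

23.2 dBV exceeds the threshold by 12 dB.
After 2.4:1 compression the overshoot becomes 12/2.4 = 5 dB.
Gain reduction = 12 − 5 = 7 dB.

7 dB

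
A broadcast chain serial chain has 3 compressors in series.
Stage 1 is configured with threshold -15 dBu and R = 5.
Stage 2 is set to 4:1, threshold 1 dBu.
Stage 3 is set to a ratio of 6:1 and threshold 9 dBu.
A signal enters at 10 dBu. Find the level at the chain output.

Stage 1: 25 dB above -15 dBu, reduced 5:1 to 5 dB above → -10 dBu.
Stage 2: -10 dBu ≤ 1 dBu, so stage 2 doesn't engage; output -10 dBu.
Stage 3: -10 dBu ≤ 9 dBu, so stage 3 doesn't engage; output -10 dBu.

-10 dBu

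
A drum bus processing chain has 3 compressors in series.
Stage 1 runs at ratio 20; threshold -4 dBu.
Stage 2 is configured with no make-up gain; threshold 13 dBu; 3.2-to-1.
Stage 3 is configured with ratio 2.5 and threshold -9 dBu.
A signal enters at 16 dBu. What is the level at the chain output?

Stage 1: 16 dBu is 20 dB over -4 dBu; at 20:1 that becomes 1 dB over, giving -3 dBu.
Stage 2: below threshold (-3 ≤ 13); passes unchanged; output -3 dBu.
Stage 3: 6 dB above -9 dBu, reduced 2.5:1 to 2.4 dB above → -6.6 dBu.

-6.6 dBu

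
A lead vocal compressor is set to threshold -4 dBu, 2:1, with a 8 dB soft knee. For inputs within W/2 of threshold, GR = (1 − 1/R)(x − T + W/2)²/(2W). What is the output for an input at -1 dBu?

-2.53125 dBu

x − T + W/2 = -1 − (-4) + 4 = 7.
GR = (1 − 1/2) × 7² / 16 = 0.5 × 49 / 16 = 1.53125 dB.
Output = -1 − 1.53125 = -2.53125 dBu.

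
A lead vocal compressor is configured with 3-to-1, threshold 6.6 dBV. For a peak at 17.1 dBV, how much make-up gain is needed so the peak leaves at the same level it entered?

Overshoot 10.5 dB → 10.5/3 = 3.5 dB after compression, so the compressed level is 6.6 + 3.5 = 10.1 dBV.
Make-up = target − compressed = 17.1 − 10.1 = 7 dB.

7 dB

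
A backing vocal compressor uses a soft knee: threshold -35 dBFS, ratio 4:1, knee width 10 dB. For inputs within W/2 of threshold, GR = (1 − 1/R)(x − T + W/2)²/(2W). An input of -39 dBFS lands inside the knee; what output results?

x − T + W/2 = -39 − (-35) + 5 = 1.
GR = (1 − 1/4) × 1² / 20 = 0.75 × 1 / 20 = 0.0375 dB.
Output = -39 − 0.0375 = -39.0375 dBFS.

-39.0375 dBFS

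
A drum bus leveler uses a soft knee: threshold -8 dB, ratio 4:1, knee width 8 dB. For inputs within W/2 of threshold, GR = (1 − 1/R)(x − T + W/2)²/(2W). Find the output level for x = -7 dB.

-8.171875 dB

x − T + W/2 = -7 − (-8) + 4 = 5.
GR = (1 − 1/4) × 5² / 16 = 0.75 × 25 / 16 = 1.171875 dB.
Output = -7 − 1.171875 = -8.171875 dB.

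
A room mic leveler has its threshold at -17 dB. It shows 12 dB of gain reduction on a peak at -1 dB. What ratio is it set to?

4:1

Input overshoot = -1 − (-17) = 16 dB.
Output overshoot = 16 − 12 = 4 dB.
Ratio = input overshoot / output overshoot = 16 / 4 = 4.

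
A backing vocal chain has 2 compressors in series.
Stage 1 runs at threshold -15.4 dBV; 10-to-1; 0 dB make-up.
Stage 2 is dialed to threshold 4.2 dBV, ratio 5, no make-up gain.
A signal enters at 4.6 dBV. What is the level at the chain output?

Stage 1: 20 dB above -15.4 dBV, reduced 10:1 to 2 dB above → -13.4 dBV.
Stage 2: -13.4 dBV is at or below the 4.2 dBV threshold — no compression; output -13.4 dBV.

-13.4 dBV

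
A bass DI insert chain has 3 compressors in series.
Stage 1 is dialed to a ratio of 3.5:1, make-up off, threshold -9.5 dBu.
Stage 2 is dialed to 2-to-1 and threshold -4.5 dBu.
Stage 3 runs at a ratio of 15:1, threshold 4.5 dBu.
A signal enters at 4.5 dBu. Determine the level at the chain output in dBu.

-5.5 dBu

Stage 1: 14 dB above -9.5 dBu, reduced 3.5:1 to 4 dB above → -5.5 dBu.
Stage 2: -5.5 dBu is at or below the -4.5 dBu threshold — no compression; output -5.5 dBu.
Stage 3: below threshold (-5.5 ≤ 4.5); passes unchanged; output -5.5 dBu.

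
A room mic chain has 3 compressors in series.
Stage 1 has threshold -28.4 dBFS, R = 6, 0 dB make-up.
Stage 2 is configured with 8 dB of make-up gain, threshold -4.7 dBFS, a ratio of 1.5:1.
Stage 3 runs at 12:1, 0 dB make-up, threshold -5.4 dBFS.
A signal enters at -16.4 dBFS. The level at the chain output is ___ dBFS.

-18.4 dBFS

Stage 1: -16.4 dBFS is 12 dB over -28.4 dBFS; at 6:1 that becomes 2 dB over, giving -26.4 dBFS.
Stage 2: -26.4 dBFS ≤ -4.7 dBFS, so stage 2 doesn't engage; make-up brings it to -18.4 dBFS.
Stage 3: below threshold (-18.4 ≤ -5.4); passes unchanged; output -18.4 dBFS.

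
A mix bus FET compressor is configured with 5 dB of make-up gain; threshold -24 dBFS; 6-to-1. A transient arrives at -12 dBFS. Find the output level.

-17 dBFS

-12 dBFS sits 12 dB over threshold.
6:1 compression reduces that to 12/6 = 2 dB over.
That puts the output at -22 dBFS; make-up adds 5 dB, giving -17 dBFS.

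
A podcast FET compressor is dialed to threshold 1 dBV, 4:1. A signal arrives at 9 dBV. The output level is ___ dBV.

3 dBV

Overshoot: 9 − 1 = 8 dB.
The 8 dB excess becomes 2 dB after 4:1 reduction.
Output = 1 + 2 = 3 dBV.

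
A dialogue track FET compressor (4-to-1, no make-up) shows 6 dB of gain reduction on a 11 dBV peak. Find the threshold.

Let T be the threshold. Output overshoot = (input overshoot)/R, so 5 − T = (11 − T)/4.
4·(5 − T) = 11 − T → 3·T = 20 − 11 = 9.
T = 9/3 = 3 dBV.

3 dBV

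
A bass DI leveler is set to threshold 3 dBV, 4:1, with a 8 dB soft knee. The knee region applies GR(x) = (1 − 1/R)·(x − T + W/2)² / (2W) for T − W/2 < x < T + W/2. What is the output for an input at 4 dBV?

2.828125 dBV

x − T + W/2 = 4 − 3 + 4 = 5.
GR = (1 − 1/4) × 5² / 16 = 0.75 × 25 / 16 = 1.171875 dB.
Output = 4 − 1.171875 = 2.828125 dBV.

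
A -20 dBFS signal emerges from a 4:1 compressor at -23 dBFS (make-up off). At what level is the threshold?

Input is 4 dB above T (since output overshoot × R = input overshoot: (-23 − T)·4 = -20 − T gives T = -24 dBFS).
Check: -24 + (-20 − (-24))/4 = -24 + 1 = -23 dBFS. ✓

-24 dBFS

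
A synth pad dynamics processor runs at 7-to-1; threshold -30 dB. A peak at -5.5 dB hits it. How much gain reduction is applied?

-5.5 dB exceeds the threshold by 24.5 dB.
After 7:1 compression the overshoot becomes 24.5/7 = 3.5 dB.
Gain reduction = 24.5 − 3.5 = 21 dB.

21 dB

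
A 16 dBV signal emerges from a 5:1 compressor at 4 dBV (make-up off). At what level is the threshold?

1 dBV

Let T be the threshold. Output overshoot = (input overshoot)/R, so 4 − T = (16 − T)/5.
5·(4 − T) = 16 − T → 4·T = 20 − 16 = 4.
T = 4/4 = 1 dBV.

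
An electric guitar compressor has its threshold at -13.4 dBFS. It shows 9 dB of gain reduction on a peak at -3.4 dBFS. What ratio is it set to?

Input overshoot = -3.4 − (-13.4) = 10 dB.
Output overshoot = 10 − 9 = 1 dB.
Ratio = input overshoot / output overshoot = 10 / 1 = 10.

10:1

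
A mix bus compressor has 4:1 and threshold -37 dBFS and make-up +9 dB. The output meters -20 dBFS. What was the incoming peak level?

-5 dBFS

Stripping the +9 dB make-up gives -29 dBFS at the gain stage.
That's 8 dB above the -37 dBFS threshold.
Input overshoot = R × output overshoot = 32 dB → input = -37 + 32 = -5 dBFS.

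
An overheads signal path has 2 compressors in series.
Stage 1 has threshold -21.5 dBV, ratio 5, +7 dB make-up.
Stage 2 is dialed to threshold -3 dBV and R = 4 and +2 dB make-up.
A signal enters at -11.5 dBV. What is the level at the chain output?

-10.5 dBV

Stage 1: 10 dB above -21.5 dBV, reduced 5:1 to 2 dB above → -19.5 dBV; +7 dB make-up → -12.5 dBV.
Stage 2: -12.5 dBV ≤ -3 dBV, so stage 2 doesn't engage; make-up brings it to -10.5 dBV.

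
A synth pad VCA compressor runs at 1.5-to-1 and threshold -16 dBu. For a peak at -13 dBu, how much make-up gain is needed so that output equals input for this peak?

1 dB

Without make-up, output = threshold + overshoot/1.5 = -16 + 2 = -14 dBu.
Gap to target: 1 dB.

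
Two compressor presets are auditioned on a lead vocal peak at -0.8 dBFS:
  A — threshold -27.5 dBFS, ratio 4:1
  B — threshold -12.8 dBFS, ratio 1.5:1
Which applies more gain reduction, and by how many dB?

A: 26.7 dB over, compressed to 6.675 dB over, so 20.025 dB of GR.
B: 12 dB over, compressed to 8 dB over, so 4 dB of GR.
Difference: 16.025 dB in favour of A.

A, by 16.025 dB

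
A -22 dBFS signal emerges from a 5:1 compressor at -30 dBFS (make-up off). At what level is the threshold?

-32 dBFS

Let T be the threshold. Output overshoot = (input overshoot)/R, so -30 − T = (-22 − T)/5.
5·(-30 − T) = -22 − T → 4·T = -150 − (-22) = -128.
T = -128/4 = -32 dBFS.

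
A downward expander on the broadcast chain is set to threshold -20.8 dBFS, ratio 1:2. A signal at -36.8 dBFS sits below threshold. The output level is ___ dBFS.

Undershoot = (-20.8) − (-36.8) = 16 dB.
At 1:2, that expands to 32 dB under threshold.
Output = -20.8 − 32 = -52.8 dBFS.

-52.8 dBFS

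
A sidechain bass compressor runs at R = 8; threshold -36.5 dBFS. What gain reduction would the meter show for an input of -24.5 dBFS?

-24.5 dBFS exceeds the threshold by 12 dB.
After 8:1 compression the overshoot becomes 12/8 = 1.5 dB.
GR = overshoot in − overshoot out = 12 − 1.5 = 10.5 dB.

10.5 dB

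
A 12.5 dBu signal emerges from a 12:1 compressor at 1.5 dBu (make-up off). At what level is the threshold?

0.5 dBu

Gain reduction = 12.5 − 1.5 = 11 dB; output overshoot = GR / (R − 1) = 11 / 11 = 1 dB.
Threshold = output − output overshoot = 1.5 − 1 = 0.5 dBu.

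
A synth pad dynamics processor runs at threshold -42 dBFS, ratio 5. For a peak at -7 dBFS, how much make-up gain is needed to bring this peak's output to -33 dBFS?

Without make-up, output = threshold + overshoot/5 = -42 + 7 = -35 dBFS.
Gap to target: 2 dB.

2 dB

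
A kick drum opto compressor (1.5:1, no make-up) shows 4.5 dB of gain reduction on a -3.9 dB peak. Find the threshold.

Input is 13.5 dB above T (since output overshoot × R = input overshoot: (-8.4 − T)·1.5 = -3.9 − T gives T = -17.4 dB).
Check: -17.4 + (-3.9 − (-17.4))/1.5 = -17.4 + 9 = -8.4 dB. ✓

-17.4 dB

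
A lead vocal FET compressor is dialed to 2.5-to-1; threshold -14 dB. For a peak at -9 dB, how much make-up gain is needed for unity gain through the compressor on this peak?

Overshoot 5 dB → 5/2.5 = 2 dB after compression, so the compressed level is -14 + 2 = -12 dB.
Make-up = target − compressed = -9 − (-12) = 3 dB.

3 dB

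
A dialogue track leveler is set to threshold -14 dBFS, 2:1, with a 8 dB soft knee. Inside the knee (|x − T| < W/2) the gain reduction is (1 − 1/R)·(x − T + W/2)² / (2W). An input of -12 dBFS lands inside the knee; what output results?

-13.125 dBFS

x − T + W/2 = -12 − (-14) + 4 = 6.
GR = (1 − 1/2) × 6² / 16 = 0.5 × 36 / 16 = 1.125 dB.
Output = -12 − 1.125 = -13.125 dBFS.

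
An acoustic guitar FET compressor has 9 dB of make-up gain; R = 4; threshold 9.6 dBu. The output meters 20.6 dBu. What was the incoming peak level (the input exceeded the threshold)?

17.6 dBu

Before make-up, the level was 20.6 − 9 = 11.6 dBu.
The compressed level sits 11.6 − 9.6 = 2 dB over threshold.
Undo the ratio: input overshoot = 2 × 4 = 8 dB, giving input = 17.6 dBu.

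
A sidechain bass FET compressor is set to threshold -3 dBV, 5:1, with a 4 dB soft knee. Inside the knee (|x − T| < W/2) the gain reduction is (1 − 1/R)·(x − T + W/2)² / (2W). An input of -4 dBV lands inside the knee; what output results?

-4.1 dBV

x − T + W/2 = -4 − (-3) + 2 = 1.
GR = (1 − 1/5) × 1² / 8 = 0.8 × 1 / 8 = 0.1 dB.
Output = -4 − 0.1 = -4.1 dBV.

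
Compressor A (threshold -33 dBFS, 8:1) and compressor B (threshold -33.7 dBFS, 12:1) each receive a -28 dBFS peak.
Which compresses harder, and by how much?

B, by 0.85 dB

A: overshoot 5 dB → output overshoot 0.625 dB → GR 4.375 dB.
B: overshoot 5.7 dB → output overshoot 0.475 dB → GR 5.225 dB.
B applies 0.85 dB more gain reduction.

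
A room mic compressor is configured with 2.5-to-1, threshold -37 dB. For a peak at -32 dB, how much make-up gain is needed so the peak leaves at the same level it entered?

3 dB

Overshoot 5 dB → 5/2.5 = 2 dB after compression, so the compressed level is -37 + 2 = -35 dB.
Make-up = target − compressed = -32 − (-35) = 3 dB.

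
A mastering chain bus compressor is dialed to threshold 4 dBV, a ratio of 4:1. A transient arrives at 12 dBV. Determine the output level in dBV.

Overshoot: 12 − 4 = 8 dB.
4:1 compression reduces that to 8/4 = 2 dB over.
That puts the output at 6 dBV.

6 dBV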